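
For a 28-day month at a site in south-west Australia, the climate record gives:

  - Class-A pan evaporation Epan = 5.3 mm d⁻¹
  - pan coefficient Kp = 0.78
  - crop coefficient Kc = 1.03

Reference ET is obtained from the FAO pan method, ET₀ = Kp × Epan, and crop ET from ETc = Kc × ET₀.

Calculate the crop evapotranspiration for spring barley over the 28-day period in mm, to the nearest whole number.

ET₀ = 0.78 × 5.3 = 4.1340 mm/d
ETc = Kc × ET₀ = 1.03 × 4.1340 = 4.2580 mm/d
Over 28 days: 4.2580 × 28 = 119.224 mm

119 mm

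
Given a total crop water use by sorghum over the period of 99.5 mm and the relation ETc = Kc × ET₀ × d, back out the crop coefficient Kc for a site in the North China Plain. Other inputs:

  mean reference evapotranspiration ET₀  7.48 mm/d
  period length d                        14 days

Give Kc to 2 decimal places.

0.95

ETc = Kc × ET₀ × d  ⇒  Kc = ETc / (ET₀ × d)
Kc = 99.5 / (7.48 × 14) = 99.5 / 104.72 = 0.9502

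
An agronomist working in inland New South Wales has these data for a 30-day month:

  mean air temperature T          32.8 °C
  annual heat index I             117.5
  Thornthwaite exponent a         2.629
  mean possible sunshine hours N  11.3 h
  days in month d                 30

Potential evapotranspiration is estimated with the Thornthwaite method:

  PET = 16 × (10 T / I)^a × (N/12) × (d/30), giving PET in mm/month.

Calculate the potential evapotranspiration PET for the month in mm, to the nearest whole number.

224 mm

10T/I = 10 × 32.8 / 117.5 = 2.7915
(10T/I)^a = 2.7915^2.629 = 14.8630
Uncorrected PET = 16 × 14.8630 = 237.808 mm
Correction = (N/12)(d/30) = (11.3/12)(30/30) = 0.9417
PET = 237.808 × 0.9417 = 223.944 mm/month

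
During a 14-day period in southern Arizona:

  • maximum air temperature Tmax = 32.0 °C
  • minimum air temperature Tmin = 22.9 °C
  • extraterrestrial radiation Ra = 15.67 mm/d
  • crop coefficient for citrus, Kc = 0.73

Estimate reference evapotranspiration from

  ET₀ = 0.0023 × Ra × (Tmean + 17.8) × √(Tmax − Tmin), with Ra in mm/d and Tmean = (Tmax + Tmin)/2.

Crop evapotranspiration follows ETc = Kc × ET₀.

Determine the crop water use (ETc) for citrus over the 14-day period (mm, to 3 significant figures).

Tmean = (32.0 + 22.9)/2 = 27.45 °C
ET₀ = 0.0023 × 15.67 × (27.45 + 17.8) × √9.1 = 0.0023 × 15.67 × 45.25 × 3.0166 = 4.9196 mm/d
ETc = Kc × ET₀ = 0.73 × 4.9196 = 3.5913 mm/d
Over 14 days: 3.5913 × 14 = 50.278 mm

50.3 mm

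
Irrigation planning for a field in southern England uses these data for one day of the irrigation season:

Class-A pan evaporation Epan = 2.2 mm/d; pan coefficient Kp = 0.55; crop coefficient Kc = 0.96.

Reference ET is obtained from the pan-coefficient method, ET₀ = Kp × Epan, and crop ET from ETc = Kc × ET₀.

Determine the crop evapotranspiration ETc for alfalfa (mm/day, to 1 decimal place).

ET₀ = 0.55 × 2.2 = 1.2100 mm/d
ETc = Kc × ET₀ = 0.96 × 1.2100 = 1.1616 mm/d

1.2 mm/day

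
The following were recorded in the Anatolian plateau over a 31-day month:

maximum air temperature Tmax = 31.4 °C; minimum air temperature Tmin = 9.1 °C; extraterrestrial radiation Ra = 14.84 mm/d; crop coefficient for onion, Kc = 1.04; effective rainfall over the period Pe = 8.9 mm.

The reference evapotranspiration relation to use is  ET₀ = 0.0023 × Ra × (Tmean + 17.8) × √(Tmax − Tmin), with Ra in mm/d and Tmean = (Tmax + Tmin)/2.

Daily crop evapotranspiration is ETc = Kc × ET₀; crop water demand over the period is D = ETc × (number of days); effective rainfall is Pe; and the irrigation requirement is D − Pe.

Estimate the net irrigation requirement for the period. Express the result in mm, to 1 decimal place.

Tmean = (31.4 + 9.1)/2 = 20.25 °C
ET₀ = 0.0023 × 14.84 × (20.25 + 17.8) × √22.3 = 0.0023 × 14.84 × 38.05 × 4.7223 = 6.1330 mm/d
ETc = Kc × ET₀ = 1.04 × 6.1330 = 6.3783 mm/d
Crop demand D = ETc × 31 d = 6.3783 × 31 = 197.727 mm
D − Pe = 197.727 − 8.9 = 188.827 mm

188.8 mm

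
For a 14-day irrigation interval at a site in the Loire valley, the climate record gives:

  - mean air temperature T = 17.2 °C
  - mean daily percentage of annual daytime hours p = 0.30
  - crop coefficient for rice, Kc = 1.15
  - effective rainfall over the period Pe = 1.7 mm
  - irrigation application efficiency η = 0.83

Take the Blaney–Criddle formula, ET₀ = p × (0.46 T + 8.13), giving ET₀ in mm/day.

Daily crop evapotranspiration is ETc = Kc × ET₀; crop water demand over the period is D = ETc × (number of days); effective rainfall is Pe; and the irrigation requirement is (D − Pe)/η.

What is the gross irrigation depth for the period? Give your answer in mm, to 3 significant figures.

91.3 mm

ET₀ = 0.30 × (0.46 × 17.2 + 8.13) = 0.30 × 16.042 = 4.8126 mm/d
ETc = Kc × ET₀ = 1.15 × 4.8126 = 5.5345 mm/d
Crop demand D = ETc × 14 d = 5.5345 × 14 = 77.483 mm
D − Pe = 77.483 − 1.7 = 75.783 mm
Gross irrigation = 75.783 / 0.83 = 91.305 mm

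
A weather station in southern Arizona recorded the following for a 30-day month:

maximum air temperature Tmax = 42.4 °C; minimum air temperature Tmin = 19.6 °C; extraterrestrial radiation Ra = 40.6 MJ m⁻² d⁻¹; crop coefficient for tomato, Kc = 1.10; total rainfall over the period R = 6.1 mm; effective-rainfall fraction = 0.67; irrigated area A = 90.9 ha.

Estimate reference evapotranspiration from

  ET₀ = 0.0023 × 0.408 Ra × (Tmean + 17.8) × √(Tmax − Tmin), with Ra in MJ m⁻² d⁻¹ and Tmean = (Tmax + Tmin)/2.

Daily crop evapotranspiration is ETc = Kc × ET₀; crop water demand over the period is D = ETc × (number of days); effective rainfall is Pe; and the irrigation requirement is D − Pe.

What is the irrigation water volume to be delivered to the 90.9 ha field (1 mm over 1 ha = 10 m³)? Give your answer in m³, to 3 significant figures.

Tmean = (42.4 + 19.6)/2 = 31.00 °C
0.408 Ra = 0.408 × 40.6 = 16.5648 mm/d equivalent
ET₀ = 0.0023 × 16.5648 × (31.00 + 17.8) × √22.8 = 0.0023 × 16.5648 × 48.80 × 4.7749 = 8.8777 mm/d
ETc = Kc × ET₀ = 1.10 × 8.8777 = 9.7655 mm/d
Crop demand D = ETc × 30 d = 9.7655 × 30 = 292.965 mm
Pe = 0.67 × 6.1 = 4.087 mm
D − Pe = 292.965 − 4.087 = 288.878 mm
Volume = 288.878 mm × 90.9 ha × 10 = 262590.1 m³

263000 m³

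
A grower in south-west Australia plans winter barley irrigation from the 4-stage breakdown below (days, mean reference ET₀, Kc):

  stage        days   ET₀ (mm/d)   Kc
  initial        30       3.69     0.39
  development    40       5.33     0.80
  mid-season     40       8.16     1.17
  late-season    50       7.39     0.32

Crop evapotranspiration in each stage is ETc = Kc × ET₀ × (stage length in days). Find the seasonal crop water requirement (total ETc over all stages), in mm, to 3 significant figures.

714 mm

initial: 0.39 × 3.69 × 30 = 43.17 mm
development: 0.80 × 5.33 × 40 = 170.56 mm
mid-season: 1.17 × 8.16 × 40 = 381.89 mm
late-season: 0.32 × 7.39 × 50 = 118.24 mm
Seasonal total = 713.86 mm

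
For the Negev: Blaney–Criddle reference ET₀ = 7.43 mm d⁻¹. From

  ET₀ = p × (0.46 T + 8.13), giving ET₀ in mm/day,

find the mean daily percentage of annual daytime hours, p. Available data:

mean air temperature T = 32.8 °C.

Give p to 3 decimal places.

0.320

p = ET₀ / (0.46 T + 8.13) = 7.43 / (0.46 × 32.8 + 8.13) = 7.43 / 23.218 = 0.3200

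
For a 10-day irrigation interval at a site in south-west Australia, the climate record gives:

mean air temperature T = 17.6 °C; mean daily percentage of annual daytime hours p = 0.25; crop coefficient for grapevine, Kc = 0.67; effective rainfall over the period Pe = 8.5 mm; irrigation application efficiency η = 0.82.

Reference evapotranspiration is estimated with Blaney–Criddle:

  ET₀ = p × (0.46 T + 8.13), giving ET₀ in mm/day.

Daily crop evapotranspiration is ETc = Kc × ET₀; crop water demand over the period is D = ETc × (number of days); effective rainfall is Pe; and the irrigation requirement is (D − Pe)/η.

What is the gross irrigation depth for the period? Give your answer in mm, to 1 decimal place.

ET₀ = 0.25 × (0.46 × 17.6 + 8.13) = 0.25 × 16.226 = 4.0565 mm/d
ETc = Kc × ET₀ = 0.67 × 4.0565 = 2.7179 mm/d
Crop demand D = ETc × 10 d = 2.7179 × 10 = 27.179 mm
D − Pe = 27.179 − 8.5 = 18.679 mm
Gross irrigation = 18.679 / 0.82 = 22.779 mm

22.8 mm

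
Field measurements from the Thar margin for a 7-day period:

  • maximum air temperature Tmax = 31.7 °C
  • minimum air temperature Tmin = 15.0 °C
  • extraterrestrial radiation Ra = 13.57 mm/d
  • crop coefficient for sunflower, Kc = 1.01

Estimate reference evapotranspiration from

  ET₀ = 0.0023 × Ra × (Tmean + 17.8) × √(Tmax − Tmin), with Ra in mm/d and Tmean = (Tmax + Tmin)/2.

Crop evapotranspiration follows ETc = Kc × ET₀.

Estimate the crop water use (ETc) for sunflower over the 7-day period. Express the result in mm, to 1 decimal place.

Tmean = (31.7 + 15.0)/2 = 23.35 °C
ET₀ = 0.0023 × 13.57 × (23.35 + 17.8) × √16.7 = 0.0023 × 13.57 × 41.15 × 4.0866 = 5.2486 mm/d
ETc = Kc × ET₀ = 1.01 × 5.2486 = 5.3011 mm/d
Over 7 days: 5.3011 × 7 = 37.108 mm

37.1 mm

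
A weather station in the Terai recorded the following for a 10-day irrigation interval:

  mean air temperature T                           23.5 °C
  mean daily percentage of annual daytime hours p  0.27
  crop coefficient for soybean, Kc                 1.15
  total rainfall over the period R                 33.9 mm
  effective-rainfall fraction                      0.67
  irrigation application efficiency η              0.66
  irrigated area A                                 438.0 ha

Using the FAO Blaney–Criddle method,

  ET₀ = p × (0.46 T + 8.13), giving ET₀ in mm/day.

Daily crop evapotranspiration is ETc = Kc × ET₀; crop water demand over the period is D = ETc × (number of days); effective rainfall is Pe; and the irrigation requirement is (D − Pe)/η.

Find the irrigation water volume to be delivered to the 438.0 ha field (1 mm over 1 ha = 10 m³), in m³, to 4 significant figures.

239500 m³

ET₀ = 0.27 × (0.46 × 23.5 + 8.13) = 0.27 × 18.940 = 5.1138 mm/d
ETc = Kc × ET₀ = 1.15 × 5.1138 = 5.8809 mm/d
Crop demand D = ETc × 10 d = 5.8809 × 10 = 58.809 mm
Pe = 0.67 × 33.9 = 22.713 mm
D − Pe = 58.809 − 22.713 = 36.096 mm
Gross irrigation = 36.096 / 0.66 = 54.691 mm
Volume = 54.691 mm × 438.0 ha × 10 = 239546.6 m³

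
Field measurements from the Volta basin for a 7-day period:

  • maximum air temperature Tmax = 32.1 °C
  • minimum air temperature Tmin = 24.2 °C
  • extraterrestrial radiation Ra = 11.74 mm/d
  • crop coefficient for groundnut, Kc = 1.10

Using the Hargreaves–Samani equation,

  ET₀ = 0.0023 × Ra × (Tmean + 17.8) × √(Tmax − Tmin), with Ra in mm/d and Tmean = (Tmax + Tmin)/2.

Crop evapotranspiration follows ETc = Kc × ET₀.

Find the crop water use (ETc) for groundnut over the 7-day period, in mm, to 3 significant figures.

26.9 mm

Tmean = (32.1 + 24.2)/2 = 28.15 °C
ET₀ = 0.0023 × 11.74 × (28.15 + 17.8) × √7.9 = 0.0023 × 11.74 × 45.95 × 2.8107 = 3.4874 mm/d
ETc = Kc × ET₀ = 1.10 × 3.4874 = 3.8361 mm/d
Over 7 days: 3.8361 × 7 = 26.853 mm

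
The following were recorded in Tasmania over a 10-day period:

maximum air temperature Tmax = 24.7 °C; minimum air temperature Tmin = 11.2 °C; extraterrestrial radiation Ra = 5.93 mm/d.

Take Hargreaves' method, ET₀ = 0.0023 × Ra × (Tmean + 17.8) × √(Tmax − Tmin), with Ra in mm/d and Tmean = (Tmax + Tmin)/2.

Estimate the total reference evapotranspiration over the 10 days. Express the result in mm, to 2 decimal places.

17.92 mm

Tmean = (24.7 + 11.2)/2 = 17.95 °C
ET₀ = 0.0023 × 5.93 × (17.95 + 17.8) × √13.5 = 0.0023 × 5.93 × 35.75 × 3.6742 = 1.7915 mm/d
Over 10 days: 1.7915 × 10 = 17.915 mm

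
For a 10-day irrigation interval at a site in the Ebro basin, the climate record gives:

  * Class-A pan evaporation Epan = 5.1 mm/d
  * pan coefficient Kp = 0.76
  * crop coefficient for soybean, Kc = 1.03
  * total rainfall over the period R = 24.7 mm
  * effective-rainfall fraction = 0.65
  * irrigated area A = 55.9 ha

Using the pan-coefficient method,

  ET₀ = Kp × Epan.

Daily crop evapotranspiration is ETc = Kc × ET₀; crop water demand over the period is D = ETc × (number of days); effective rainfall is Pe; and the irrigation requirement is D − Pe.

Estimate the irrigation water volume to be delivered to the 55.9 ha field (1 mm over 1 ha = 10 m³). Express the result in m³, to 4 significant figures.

ET₀ = 0.76 × 5.1 = 3.8760 mm/d
ETc = Kc × ET₀ = 1.03 × 3.8760 = 3.9923 mm/d
Crop demand D = ETc × 10 d = 3.9923 × 10 = 39.923 mm
Pe = 0.65 × 24.7 = 16.055 mm
D − Pe = 39.923 − 16.055 = 23.868 mm
Volume = 23.868 mm × 55.9 ha × 10 = 13342.2 m³

13340 m³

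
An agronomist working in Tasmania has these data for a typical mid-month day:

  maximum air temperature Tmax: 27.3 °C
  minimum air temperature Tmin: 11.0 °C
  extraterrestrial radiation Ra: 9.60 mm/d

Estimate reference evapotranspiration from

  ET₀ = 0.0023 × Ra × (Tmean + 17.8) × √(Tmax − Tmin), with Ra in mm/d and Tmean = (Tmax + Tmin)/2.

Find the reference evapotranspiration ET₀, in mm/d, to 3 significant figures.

3.29 mm/d

Tmean = (27.3 + 11.0)/2 = 19.15 °C
ET₀ = 0.0023 × 9.60 × (19.15 + 17.8) × √16.3 = 0.0023 × 9.60 × 36.95 × 4.0373 = 3.2939 mm/d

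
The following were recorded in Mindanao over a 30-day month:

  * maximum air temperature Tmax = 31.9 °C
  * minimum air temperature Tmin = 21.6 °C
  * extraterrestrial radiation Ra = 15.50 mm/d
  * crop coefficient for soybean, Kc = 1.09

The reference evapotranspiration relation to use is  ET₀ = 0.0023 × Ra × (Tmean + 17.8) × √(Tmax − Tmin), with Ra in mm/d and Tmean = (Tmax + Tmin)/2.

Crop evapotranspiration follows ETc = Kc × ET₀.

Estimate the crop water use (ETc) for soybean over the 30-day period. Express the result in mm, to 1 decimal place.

Tmean = (31.9 + 21.6)/2 = 26.75 °C
ET₀ = 0.0023 × 15.50 × (26.75 + 17.8) × √10.3 = 0.0023 × 15.50 × 44.55 × 3.2094 = 5.0972 mm/d
ETc = Kc × ET₀ = 1.09 × 5.0972 = 5.5559 mm/d
Over 30 days: 5.5559 × 30 = 166.677 mm

166.7 mm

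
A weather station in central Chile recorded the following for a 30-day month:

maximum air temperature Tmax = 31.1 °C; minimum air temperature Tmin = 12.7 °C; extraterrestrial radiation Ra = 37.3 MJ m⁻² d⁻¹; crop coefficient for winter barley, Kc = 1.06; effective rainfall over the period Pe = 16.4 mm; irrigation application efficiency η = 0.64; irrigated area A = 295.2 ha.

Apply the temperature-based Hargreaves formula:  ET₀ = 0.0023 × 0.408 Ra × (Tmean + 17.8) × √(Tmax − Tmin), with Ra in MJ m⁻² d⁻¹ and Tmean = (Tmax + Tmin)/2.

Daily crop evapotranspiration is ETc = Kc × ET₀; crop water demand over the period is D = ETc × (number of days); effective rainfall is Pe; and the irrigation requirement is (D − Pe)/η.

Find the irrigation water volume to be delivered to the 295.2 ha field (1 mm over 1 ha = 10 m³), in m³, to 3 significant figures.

Tmean = (31.1 + 12.7)/2 = 21.90 °C
0.408 Ra = 0.408 × 37.3 = 15.2184 mm/d equivalent
ET₀ = 0.0023 × 15.2184 × (21.90 + 17.8) × √18.4 = 0.0023 × 15.2184 × 39.70 × 4.2895 = 5.9607 mm/d
ETc = Kc × ET₀ = 1.06 × 5.9607 = 6.3183 mm/d
Crop demand D = ETc × 30 d = 6.3183 × 30 = 189.549 mm
D − Pe = 189.549 − 16.4 = 173.149 mm
Gross irrigation = 173.149 / 0.64 = 270.545 mm
Volume = 270.545 mm × 295.2 ha × 10 = 798648.8 m³

799000 m³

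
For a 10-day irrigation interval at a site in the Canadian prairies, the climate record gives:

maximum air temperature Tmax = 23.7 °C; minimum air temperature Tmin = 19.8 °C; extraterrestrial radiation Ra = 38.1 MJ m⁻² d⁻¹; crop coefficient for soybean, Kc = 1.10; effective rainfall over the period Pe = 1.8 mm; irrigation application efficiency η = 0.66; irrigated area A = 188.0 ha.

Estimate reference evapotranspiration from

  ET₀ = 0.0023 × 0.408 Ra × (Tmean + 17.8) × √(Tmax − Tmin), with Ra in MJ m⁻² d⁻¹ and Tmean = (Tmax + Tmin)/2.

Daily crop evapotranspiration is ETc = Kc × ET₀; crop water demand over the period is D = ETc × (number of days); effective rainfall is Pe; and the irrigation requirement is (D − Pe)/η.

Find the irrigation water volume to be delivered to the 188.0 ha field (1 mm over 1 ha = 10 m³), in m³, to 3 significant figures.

82400 m³

Tmean = (23.7 + 19.8)/2 = 21.75 °C
0.408 Ra = 0.408 × 38.1 = 15.5448 mm/d equivalent
ET₀ = 0.0023 × 15.5448 × (21.75 + 17.8) × √3.9 = 0.0023 × 15.5448 × 39.55 × 1.9748 = 2.7924 mm/d
ETc = Kc × ET₀ = 1.10 × 2.7924 = 3.0716 mm/d
Crop demand D = ETc × 10 d = 3.0716 × 10 = 30.716 mm
D − Pe = 30.716 − 1.8 = 28.916 mm
Gross irrigation = 28.916 / 0.66 = 43.812 mm
Volume = 43.812 mm × 188.0 ha × 10 = 82366.6 m³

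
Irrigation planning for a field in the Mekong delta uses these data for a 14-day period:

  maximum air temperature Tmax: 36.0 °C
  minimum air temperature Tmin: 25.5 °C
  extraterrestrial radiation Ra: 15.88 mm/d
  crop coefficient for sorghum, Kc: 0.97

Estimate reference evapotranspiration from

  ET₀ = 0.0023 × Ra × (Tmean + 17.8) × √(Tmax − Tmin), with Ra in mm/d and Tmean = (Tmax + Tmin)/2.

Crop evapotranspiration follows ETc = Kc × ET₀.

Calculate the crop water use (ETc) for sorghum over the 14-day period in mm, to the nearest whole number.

78 mm

Tmean = (36.0 + 25.5)/2 = 30.75 °C
ET₀ = 0.0023 × 15.88 × (30.75 + 17.8) × √10.5 = 0.0023 × 15.88 × 48.55 × 3.2404 = 5.7460 mm/d
ETc = Kc × ET₀ = 0.97 × 5.7460 = 5.5736 mm/d
Over 14 days: 5.5736 × 14 = 78.030 mm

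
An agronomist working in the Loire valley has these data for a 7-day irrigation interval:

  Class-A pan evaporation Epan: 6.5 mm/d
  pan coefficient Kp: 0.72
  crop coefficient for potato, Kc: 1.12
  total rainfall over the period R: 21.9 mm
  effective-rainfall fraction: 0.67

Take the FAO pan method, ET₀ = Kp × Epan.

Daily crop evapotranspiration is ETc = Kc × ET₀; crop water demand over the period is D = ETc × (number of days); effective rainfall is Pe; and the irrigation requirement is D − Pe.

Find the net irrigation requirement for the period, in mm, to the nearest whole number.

22 mm

ET₀ = 0.72 × 6.5 = 4.6800 mm/d
ETc = Kc × ET₀ = 1.12 × 4.6800 = 5.2416 mm/d
Crop demand D = ETc × 7 d = 5.2416 × 7 = 36.691 mm
Pe = 0.67 × 21.9 = 14.673 mm
D − Pe = 36.691 − 14.673 = 22.018 mm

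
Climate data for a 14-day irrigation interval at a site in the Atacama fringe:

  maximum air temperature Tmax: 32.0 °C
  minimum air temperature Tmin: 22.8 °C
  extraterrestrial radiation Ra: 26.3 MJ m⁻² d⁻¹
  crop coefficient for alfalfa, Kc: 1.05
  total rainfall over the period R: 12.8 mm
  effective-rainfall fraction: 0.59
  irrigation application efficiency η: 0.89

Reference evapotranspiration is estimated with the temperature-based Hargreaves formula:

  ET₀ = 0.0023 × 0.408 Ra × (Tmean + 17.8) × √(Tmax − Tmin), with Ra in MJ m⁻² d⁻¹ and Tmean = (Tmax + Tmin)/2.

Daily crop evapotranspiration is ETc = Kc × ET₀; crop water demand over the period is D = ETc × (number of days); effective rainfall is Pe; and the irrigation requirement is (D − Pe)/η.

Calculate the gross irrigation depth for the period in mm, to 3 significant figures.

47.4 mm

Tmean = (32.0 + 22.8)/2 = 27.40 °C
0.408 Ra = 0.408 × 26.3 = 10.7304 mm/d equivalent
ET₀ = 0.0023 × 10.7304 × (27.40 + 17.8) × √9.2 = 0.0023 × 10.7304 × 45.20 × 3.0332 = 3.3836 mm/d
ETc = Kc × ET₀ = 1.05 × 3.3836 = 3.5528 mm/d
Crop demand D = ETc × 14 d = 3.5528 × 14 = 49.739 mm
Pe = 0.59 × 12.8 = 7.552 mm
D − Pe = 49.739 − 7.552 = 42.187 mm
Gross irrigation = 42.187 / 0.89 = 47.401 mm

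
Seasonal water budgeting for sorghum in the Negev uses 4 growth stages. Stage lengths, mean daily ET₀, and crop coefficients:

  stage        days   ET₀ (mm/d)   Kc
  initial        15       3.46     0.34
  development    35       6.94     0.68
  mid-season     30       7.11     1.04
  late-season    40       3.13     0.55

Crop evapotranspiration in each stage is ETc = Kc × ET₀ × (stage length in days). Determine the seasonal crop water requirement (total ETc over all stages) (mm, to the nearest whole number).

initial: 0.34 × 3.46 × 15 = 17.65 mm
development: 0.68 × 6.94 × 35 = 165.17 mm
mid-season: 1.04 × 7.11 × 30 = 221.83 mm
late-season: 0.55 × 3.13 × 40 = 68.86 mm
Seasonal total = 473.51 mm

474 mm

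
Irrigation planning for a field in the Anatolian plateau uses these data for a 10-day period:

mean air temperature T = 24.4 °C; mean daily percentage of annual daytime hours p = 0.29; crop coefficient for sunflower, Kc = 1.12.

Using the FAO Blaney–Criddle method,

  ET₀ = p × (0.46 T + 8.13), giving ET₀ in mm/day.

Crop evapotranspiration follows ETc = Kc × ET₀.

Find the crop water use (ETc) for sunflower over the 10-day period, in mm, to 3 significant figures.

ET₀ = 0.29 × (0.46 × 24.4 + 8.13) = 0.29 × 19.354 = 5.6127 mm/d
ETc = Kc × ET₀ = 1.12 × 5.6127 = 6.2862 mm/d
Over 10 days: 6.2862 × 10 = 62.862 mm

62.9 mm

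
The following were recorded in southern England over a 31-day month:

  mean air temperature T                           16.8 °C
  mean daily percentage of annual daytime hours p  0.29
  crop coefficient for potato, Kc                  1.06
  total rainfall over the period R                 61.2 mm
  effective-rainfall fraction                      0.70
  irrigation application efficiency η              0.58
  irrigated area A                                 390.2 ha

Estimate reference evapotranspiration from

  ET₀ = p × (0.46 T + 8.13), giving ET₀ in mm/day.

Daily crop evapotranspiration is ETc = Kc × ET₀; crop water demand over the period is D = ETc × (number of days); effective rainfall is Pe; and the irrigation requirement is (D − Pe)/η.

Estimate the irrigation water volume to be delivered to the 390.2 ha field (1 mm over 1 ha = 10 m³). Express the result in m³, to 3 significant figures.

ET₀ = 0.29 × (0.46 × 16.8 + 8.13) = 0.29 × 15.858 = 4.5988 mm/d
ETc = Kc × ET₀ = 1.06 × 4.5988 = 4.8747 mm/d
Crop demand D = ETc × 31 d = 4.8747 × 31 = 151.116 mm
Pe = 0.70 × 61.2 = 42.840 mm
D − Pe = 151.116 − 42.840 = 108.276 mm
Gross irrigation = 108.276 / 0.58 = 186.683 mm
Volume = 186.683 mm × 390.2 ha × 10 = 728437.1 m³

728000 m³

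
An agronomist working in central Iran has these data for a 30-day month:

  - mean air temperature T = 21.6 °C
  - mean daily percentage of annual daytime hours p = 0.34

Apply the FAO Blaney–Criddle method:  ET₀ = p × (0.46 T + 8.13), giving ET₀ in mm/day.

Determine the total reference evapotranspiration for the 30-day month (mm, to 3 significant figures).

184 mm

ET₀ = 0.34 × (0.46 × 21.6 + 8.13) = 0.34 × 18.066 = 6.1424 mm/d
Monthly total = 6.1424 × 30 = 184.272 mm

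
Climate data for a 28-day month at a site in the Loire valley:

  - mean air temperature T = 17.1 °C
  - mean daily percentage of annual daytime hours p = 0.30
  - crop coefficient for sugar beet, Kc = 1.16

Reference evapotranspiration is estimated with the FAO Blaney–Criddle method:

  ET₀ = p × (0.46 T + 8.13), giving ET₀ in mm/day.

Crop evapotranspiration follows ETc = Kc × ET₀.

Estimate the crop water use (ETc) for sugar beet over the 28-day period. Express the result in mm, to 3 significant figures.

156 mm

ET₀ = 0.30 × (0.46 × 17.1 + 8.13) = 0.30 × 15.996 = 4.7988 mm/d
ETc = Kc × ET₀ = 1.16 × 4.7988 = 5.5666 mm/d
Over 28 days: 5.5666 × 28 = 155.865 mm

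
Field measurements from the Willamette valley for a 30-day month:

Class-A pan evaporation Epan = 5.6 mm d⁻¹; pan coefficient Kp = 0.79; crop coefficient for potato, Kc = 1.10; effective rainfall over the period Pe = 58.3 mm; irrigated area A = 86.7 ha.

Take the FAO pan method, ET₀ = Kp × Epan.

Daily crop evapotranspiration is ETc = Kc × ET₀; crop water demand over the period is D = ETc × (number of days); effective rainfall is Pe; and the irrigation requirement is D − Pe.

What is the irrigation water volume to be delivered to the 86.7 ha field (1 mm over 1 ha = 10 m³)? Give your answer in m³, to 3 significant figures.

ET₀ = 0.79 × 5.6 = 4.4240 mm/d
ETc = Kc × ET₀ = 1.10 × 4.4240 = 4.8664 mm/d
Crop demand D = ETc × 30 d = 4.8664 × 30 = 145.992 mm
D − Pe = 145.992 − 58.3 = 87.692 mm
Volume = 87.692 mm × 86.7 ha × 10 = 76029.0 m³

76000 m³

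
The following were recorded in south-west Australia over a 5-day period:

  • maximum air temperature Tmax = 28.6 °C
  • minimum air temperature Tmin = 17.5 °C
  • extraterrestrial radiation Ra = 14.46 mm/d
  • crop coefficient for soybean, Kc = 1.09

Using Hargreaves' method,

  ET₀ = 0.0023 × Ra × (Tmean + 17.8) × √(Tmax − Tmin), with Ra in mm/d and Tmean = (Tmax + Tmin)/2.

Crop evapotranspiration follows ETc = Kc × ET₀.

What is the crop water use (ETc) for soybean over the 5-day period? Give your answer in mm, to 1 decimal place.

Tmean = (28.6 + 17.5)/2 = 23.05 °C
ET₀ = 0.0023 × 14.46 × (23.05 + 17.8) × √11.1 = 0.0023 × 14.46 × 40.85 × 3.3317 = 4.5264 mm/d
ETc = Kc × ET₀ = 1.09 × 4.5264 = 4.9338 mm/d
Over 5 days: 4.9338 × 5 = 24.669 mm

24.7 mm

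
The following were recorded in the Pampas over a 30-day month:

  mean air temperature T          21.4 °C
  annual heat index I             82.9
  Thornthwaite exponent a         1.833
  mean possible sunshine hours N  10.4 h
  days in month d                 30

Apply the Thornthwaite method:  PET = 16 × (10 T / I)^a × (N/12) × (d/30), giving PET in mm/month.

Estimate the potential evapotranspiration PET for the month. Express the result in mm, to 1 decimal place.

10T/I = 10 × 21.4 / 82.9 = 2.5814
(10T/I)^a = 2.5814^1.833 = 5.6876
Uncorrected PET = 16 × 5.6876 = 91.002 mm
Correction = (N/12)(d/30) = (10.4/12)(30/30) = 0.8667
PET = 91.002 × 0.8667 = 78.871 mm/month

78.9 mm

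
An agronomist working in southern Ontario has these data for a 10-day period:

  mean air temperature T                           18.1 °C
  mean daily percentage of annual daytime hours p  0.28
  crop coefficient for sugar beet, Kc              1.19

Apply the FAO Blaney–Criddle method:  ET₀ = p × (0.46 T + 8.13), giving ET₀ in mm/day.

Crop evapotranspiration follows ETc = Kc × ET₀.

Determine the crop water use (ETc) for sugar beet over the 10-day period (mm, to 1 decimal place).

54.8 mm

ET₀ = 0.28 × (0.46 × 18.1 + 8.13) = 0.28 × 16.456 = 4.6077 mm/d
ETc = Kc × ET₀ = 1.19 × 4.6077 = 5.4832 mm/d
Over 10 days: 5.4832 × 10 = 54.832 mm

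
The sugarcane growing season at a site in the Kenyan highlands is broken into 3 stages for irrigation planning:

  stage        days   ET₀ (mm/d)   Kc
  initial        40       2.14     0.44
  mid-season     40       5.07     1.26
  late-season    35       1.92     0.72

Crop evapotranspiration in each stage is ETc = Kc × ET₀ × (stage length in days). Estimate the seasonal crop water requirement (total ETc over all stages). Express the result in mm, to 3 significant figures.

342 mm

initial: 0.44 × 2.14 × 40 = 37.66 mm
mid-season: 1.26 × 5.07 × 40 = 255.53 mm
late-season: 0.72 × 1.92 × 35 = 48.38 mm
Seasonal total = 341.57 mm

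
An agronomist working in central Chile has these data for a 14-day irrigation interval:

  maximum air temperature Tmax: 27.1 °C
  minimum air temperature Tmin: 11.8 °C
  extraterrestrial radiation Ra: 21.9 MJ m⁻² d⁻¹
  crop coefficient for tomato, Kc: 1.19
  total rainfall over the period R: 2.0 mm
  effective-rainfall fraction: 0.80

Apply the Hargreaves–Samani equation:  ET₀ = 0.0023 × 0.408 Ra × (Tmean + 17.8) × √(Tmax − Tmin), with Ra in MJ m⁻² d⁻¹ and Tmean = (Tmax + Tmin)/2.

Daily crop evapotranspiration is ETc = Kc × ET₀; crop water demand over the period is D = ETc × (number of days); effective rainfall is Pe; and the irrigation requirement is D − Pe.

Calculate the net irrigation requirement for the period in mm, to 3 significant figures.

Tmean = (27.1 + 11.8)/2 = 19.45 °C
0.408 Ra = 0.408 × 21.9 = 8.9352 mm/d equivalent
ET₀ = 0.0023 × 8.9352 × (19.45 + 17.8) × √15.3 = 0.0023 × 8.9352 × 37.25 × 3.9115 = 2.9943 mm/d
ETc = Kc × ET₀ = 1.19 × 2.9943 = 3.5632 mm/d
Crop demand D = ETc × 14 d = 3.5632 × 14 = 49.885 mm
Pe = 0.80 × 2.0 = 1.600 mm
D − Pe = 49.885 − 1.600 = 48.285 mm

48.3 mm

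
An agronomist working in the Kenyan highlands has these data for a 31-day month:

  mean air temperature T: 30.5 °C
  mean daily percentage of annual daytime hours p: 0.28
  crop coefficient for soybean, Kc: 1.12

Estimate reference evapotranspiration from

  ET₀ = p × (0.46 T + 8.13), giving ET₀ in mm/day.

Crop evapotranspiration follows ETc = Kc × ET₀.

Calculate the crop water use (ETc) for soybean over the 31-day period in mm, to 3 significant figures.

ET₀ = 0.28 × (0.46 × 30.5 + 8.13) = 0.28 × 22.160 = 6.2048 mm/d
ETc = Kc × ET₀ = 1.12 × 6.2048 = 6.9494 mm/d
Over 31 days: 6.9494 × 31 = 215.431 mm

215 mm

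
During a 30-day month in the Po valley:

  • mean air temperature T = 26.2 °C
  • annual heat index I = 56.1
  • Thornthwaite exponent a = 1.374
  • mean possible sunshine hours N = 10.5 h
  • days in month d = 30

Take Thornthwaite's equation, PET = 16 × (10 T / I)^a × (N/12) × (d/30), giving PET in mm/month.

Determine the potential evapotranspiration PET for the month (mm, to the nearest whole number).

10T/I = 10 × 26.2 / 56.1 = 4.6702
(10T/I)^a = 4.6702^1.374 = 8.3113
Uncorrected PET = 16 × 8.3113 = 132.981 mm
Correction = (N/12)(d/30) = (10.5/12)(30/30) = 0.8750
PET = 132.981 × 0.8750 = 116.358 mm/month

116 mm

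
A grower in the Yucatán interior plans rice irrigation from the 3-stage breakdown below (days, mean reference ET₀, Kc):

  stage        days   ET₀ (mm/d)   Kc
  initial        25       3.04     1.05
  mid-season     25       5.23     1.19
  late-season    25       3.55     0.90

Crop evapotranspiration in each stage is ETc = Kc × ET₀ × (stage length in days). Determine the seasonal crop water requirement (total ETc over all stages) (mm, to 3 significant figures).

315 mm

initial: 1.05 × 3.04 × 25 = 79.80 mm
mid-season: 1.19 × 5.23 × 25 = 155.59 mm
late-season: 0.90 × 3.55 × 25 = 79.88 mm
Seasonal total = 315.27 mm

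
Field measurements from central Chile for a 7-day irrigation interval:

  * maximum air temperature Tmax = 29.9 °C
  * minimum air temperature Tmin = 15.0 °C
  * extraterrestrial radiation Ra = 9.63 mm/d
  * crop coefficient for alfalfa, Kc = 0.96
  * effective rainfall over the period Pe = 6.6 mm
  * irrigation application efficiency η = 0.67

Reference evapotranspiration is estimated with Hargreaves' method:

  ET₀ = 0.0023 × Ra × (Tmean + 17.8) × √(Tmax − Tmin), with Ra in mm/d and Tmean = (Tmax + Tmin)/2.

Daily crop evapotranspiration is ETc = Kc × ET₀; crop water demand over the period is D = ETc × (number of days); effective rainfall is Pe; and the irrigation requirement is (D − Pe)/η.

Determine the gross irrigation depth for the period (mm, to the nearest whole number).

Tmean = (29.9 + 15.0)/2 = 22.45 °C
ET₀ = 0.0023 × 9.63 × (22.45 + 17.8) × √14.9 = 0.0023 × 9.63 × 40.25 × 3.8601 = 3.4413 mm/d
ETc = Kc × ET₀ = 0.96 × 3.4413 = 3.3036 mm/d
Crop demand D = ETc × 7 d = 3.3036 × 7 = 23.125 mm
D − Pe = 23.125 − 6.6 = 16.525 mm
Gross irrigation = 16.525 / 0.67 = 24.664 mm

25 mm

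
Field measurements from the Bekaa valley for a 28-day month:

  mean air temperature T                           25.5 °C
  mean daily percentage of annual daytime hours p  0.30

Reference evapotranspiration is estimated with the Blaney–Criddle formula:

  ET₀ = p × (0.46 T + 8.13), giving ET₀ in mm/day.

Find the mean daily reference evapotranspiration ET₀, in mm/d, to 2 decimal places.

5.96 mm/d

ET₀ = 0.30 × (0.46 × 25.5 + 8.13) = 0.30 × 19.860 = 5.9580 mm/d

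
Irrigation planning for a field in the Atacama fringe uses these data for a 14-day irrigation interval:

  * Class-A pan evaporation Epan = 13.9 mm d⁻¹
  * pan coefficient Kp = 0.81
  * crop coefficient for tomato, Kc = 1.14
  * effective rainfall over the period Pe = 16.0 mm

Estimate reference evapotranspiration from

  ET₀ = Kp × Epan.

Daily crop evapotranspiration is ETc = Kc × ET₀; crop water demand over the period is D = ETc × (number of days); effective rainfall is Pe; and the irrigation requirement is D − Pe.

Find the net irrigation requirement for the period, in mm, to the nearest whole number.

ET₀ = 0.81 × 13.9 = 11.2590 mm/d
ETc = Kc × ET₀ = 1.14 × 11.2590 = 12.8353 mm/d
Crop demand D = ETc × 14 d = 12.8353 × 14 = 179.694 mm
D − Pe = 179.694 − 16.0 = 163.694 mm

164 mm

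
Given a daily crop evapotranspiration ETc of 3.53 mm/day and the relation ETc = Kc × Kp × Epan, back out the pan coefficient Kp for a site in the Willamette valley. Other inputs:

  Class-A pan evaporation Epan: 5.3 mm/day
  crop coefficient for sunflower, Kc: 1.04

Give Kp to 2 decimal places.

ETc = Kc × Kp × Epan  ⇒  Kp = ETc / (Kc × Epan)
Kp = 3.53 / (1.04 × 5.3) = 3.53 / 5.512 = 0.6404

0.64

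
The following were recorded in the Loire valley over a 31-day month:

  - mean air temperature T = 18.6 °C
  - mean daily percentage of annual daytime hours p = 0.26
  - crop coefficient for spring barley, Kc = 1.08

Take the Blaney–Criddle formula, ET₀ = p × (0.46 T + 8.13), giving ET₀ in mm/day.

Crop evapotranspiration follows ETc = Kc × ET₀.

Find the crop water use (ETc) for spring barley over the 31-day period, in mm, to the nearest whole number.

145 mm

ET₀ = 0.26 × (0.46 × 18.6 + 8.13) = 0.26 × 16.686 = 4.3384 mm/d
ETc = Kc × ET₀ = 1.08 × 4.3384 = 4.6855 mm/d
Over 31 days: 4.6855 × 31 = 145.251 mm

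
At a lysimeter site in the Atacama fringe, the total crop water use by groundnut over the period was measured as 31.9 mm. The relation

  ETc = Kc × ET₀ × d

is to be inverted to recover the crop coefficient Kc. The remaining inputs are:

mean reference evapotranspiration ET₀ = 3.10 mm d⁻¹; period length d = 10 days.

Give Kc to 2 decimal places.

ETc = Kc × ET₀ × d  ⇒  Kc = ETc / (ET₀ × d)
Kc = 31.9 / (3.10 × 10) = 31.9 / 31.00 = 1.0290

1.03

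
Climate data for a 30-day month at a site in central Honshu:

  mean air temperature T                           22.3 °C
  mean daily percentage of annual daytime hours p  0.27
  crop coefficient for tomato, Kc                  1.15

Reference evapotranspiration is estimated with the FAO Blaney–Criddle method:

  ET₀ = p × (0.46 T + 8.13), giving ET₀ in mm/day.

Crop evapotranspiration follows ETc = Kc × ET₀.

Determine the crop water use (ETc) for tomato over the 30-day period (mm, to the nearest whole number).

ET₀ = 0.27 × (0.46 × 22.3 + 8.13) = 0.27 × 18.388 = 4.9648 mm/d
ETc = Kc × ET₀ = 1.15 × 4.9648 = 5.7095 mm/d
Over 30 days: 5.7095 × 30 = 171.285 mm

171 mm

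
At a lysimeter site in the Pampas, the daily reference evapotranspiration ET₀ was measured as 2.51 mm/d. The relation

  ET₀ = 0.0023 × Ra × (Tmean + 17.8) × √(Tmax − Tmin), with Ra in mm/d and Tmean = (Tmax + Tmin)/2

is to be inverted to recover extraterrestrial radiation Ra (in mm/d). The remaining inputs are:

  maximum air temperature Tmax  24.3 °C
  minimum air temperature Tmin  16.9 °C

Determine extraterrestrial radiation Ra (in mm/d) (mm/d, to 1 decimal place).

10.4 mm/d

Tmean = 20.60 °C; √ΔT = 2.7203
Ra = ET₀ / [0.0023 × (Tmean+17.8) × √ΔT] = 2.51 / (0.0023 × 38.40 × 2.7203) = 10.447 mm/d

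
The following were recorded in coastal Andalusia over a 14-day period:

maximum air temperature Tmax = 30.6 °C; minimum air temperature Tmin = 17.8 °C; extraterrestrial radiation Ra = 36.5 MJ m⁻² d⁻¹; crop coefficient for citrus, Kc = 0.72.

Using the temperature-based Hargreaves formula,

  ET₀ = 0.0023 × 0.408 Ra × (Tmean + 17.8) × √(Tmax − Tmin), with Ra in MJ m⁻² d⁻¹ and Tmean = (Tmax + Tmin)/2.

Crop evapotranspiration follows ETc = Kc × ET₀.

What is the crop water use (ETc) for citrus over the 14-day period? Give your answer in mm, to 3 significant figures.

Tmean = (30.6 + 17.8)/2 = 24.20 °C
0.408 Ra = 0.408 × 36.5 = 14.8920 mm/d equivalent
ET₀ = 0.0023 × 14.8920 × (24.20 + 17.8) × √12.8 = 0.0023 × 14.8920 × 42.00 × 3.5777 = 5.1468 mm/d
ETc = Kc × ET₀ = 0.72 × 5.1468 = 3.7057 mm/d
Over 14 days: 3.7057 × 14 = 51.880 mm

51.9 mm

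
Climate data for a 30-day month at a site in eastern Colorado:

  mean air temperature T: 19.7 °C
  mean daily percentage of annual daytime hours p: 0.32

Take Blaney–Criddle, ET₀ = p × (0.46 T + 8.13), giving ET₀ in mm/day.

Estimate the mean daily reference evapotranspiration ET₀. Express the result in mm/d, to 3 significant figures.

ET₀ = 0.32 × (0.46 × 19.7 + 8.13) = 0.32 × 17.192 = 5.5014 mm/d

5.50 mm/d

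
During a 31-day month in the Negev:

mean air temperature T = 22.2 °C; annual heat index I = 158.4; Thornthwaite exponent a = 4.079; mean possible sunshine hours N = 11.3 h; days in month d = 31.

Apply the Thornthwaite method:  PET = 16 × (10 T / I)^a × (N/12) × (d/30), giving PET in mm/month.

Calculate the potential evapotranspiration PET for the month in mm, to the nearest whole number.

10T/I = 10 × 22.2 / 158.4 = 1.4015
(10T/I)^a = 1.4015^4.079 = 3.9624
Uncorrected PET = 16 × 3.9624 = 63.398 mm
Correction = (N/12)(d/30) = (11.3/12)(31/30) = 0.9731
PET = 63.398 × 0.9731 = 61.693 mm/month

62 mm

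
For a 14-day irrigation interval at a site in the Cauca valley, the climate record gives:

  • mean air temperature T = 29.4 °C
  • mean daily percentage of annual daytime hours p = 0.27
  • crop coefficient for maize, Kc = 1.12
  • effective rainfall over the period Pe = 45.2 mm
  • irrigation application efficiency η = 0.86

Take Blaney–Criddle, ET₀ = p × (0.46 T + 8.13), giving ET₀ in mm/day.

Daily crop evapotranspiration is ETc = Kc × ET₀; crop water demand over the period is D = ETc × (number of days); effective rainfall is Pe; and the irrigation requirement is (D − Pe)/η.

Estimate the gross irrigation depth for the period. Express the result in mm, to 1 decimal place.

ET₀ = 0.27 × (0.46 × 29.4 + 8.13) = 0.27 × 21.654 = 5.8466 mm/d
ETc = Kc × ET₀ = 1.12 × 5.8466 = 6.5482 mm/d
Crop demand D = ETc × 14 d = 6.5482 × 14 = 91.675 mm
D − Pe = 91.675 − 45.2 = 46.475 mm
Gross irrigation = 46.475 / 0.86 = 54.041 mm

54.0 mm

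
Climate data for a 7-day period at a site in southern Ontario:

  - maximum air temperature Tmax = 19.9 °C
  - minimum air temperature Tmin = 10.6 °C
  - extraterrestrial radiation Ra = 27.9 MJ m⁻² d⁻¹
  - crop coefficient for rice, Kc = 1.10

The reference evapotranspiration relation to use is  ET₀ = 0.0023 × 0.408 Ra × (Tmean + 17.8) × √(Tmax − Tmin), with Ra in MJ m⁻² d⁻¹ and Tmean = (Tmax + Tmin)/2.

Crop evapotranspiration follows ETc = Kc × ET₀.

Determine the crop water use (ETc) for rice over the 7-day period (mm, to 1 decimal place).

Tmean = (19.9 + 10.6)/2 = 15.25 °C
0.408 Ra = 0.408 × 27.9 = 11.3832 mm/d equivalent
ET₀ = 0.0023 × 11.3832 × (15.25 + 17.8) × √9.3 = 0.0023 × 11.3832 × 33.05 × 3.0496 = 2.6388 mm/d
ETc = Kc × ET₀ = 1.10 × 2.6388 = 2.9027 mm/d
Over 7 days: 2.9027 × 7 = 20.319 mm

20.3 mm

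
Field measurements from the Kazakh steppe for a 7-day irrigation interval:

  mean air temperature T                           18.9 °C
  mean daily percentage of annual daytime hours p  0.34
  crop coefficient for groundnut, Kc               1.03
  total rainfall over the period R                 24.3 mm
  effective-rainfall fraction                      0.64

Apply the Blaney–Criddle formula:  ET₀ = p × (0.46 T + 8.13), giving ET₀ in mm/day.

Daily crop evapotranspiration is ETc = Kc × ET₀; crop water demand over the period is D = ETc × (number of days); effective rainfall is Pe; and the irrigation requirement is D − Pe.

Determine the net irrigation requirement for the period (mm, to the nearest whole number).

ET₀ = 0.34 × (0.46 × 18.9 + 8.13) = 0.34 × 16.824 = 5.7202 mm/d
ETc = Kc × ET₀ = 1.03 × 5.7202 = 5.8918 mm/d
Crop demand D = ETc × 7 d = 5.8918 × 7 = 41.243 mm
Pe = 0.64 × 24.3 = 15.552 mm
D − Pe = 41.243 − 15.552 = 25.691 mm

26 mm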